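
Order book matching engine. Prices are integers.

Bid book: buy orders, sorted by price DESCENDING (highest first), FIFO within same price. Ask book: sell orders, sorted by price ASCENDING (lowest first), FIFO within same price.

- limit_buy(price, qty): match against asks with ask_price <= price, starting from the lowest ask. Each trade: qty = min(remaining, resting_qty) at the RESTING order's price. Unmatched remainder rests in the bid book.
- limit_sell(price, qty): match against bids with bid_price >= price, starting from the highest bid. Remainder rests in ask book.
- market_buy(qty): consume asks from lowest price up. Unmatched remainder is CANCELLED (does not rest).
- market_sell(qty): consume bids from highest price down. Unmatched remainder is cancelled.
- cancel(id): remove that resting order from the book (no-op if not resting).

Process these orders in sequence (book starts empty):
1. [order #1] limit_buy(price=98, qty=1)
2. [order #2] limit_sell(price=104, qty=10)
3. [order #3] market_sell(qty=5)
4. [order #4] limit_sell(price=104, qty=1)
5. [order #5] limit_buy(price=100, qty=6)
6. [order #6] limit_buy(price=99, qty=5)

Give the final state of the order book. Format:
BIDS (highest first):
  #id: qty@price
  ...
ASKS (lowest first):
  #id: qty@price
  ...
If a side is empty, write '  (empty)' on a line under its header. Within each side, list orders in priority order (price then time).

After op 1 [order #1] limit_buy(price=98, qty=1): fills=none; bids=[#1:1@98] asks=[-]
After op 2 [order #2] limit_sell(price=104, qty=10): fills=none; bids=[#1:1@98] asks=[#2:10@104]
After op 3 [order #3] market_sell(qty=5): fills=#1x#3:1@98; bids=[-] asks=[#2:10@104]
After op 4 [order #4] limit_sell(price=104, qty=1): fills=none; bids=[-] asks=[#2:10@104 #4:1@104]
After op 5 [order #5] limit_buy(price=100, qty=6): fills=none; bids=[#5:6@100] asks=[#2:10@104 #4:1@104]
After op 6 [order #6] limit_buy(price=99, qty=5): fills=none; bids=[#5:6@100 #6:5@99] asks=[#2:10@104 #4:1@104]

Answer: BIDS (highest first):
  #5: 6@100
  #6: 5@99
ASKS (lowest first):
  #2: 10@104
  #4: 1@104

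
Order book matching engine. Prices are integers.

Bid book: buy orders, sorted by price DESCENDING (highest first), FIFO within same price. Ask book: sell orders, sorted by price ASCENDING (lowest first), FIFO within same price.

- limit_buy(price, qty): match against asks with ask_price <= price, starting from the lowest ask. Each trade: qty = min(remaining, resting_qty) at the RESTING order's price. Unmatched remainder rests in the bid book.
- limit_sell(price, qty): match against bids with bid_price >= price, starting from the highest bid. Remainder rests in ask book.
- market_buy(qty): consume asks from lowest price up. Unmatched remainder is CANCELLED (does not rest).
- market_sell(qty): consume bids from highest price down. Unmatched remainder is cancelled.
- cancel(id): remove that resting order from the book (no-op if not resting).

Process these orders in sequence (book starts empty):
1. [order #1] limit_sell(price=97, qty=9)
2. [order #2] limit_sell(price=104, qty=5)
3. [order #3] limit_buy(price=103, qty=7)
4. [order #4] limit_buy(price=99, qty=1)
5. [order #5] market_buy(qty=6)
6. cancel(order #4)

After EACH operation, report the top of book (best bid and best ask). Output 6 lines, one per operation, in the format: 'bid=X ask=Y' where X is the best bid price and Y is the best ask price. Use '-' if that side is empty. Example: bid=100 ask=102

After op 1 [order #1] limit_sell(price=97, qty=9): fills=none; bids=[-] asks=[#1:9@97]
After op 2 [order #2] limit_sell(price=104, qty=5): fills=none; bids=[-] asks=[#1:9@97 #2:5@104]
After op 3 [order #3] limit_buy(price=103, qty=7): fills=#3x#1:7@97; bids=[-] asks=[#1:2@97 #2:5@104]
After op 4 [order #4] limit_buy(price=99, qty=1): fills=#4x#1:1@97; bids=[-] asks=[#1:1@97 #2:5@104]
After op 5 [order #5] market_buy(qty=6): fills=#5x#1:1@97 #5x#2:5@104; bids=[-] asks=[-]
After op 6 cancel(order #4): fills=none; bids=[-] asks=[-]

Answer: bid=- ask=97
bid=- ask=97
bid=- ask=97
bid=- ask=97
bid=- ask=-
bid=- ask=-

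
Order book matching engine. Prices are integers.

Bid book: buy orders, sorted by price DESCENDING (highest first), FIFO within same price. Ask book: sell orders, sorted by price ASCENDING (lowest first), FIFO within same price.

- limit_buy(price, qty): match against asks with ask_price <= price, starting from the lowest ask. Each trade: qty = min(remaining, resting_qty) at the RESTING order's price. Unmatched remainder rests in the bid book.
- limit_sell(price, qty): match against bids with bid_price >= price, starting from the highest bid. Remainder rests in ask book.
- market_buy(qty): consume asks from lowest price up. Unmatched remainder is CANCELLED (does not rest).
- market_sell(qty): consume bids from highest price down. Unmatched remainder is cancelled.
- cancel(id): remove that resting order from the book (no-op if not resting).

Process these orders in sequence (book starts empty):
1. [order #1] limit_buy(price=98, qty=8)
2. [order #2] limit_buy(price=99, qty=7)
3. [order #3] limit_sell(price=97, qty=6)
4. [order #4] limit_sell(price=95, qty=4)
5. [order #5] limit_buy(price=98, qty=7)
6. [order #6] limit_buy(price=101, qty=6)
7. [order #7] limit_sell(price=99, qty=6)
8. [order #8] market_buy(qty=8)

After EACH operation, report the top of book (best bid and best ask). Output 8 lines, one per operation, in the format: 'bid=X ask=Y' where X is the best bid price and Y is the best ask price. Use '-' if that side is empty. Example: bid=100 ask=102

Answer: bid=98 ask=-
bid=99 ask=-
bid=99 ask=-
bid=98 ask=-
bid=98 ask=-
bid=101 ask=-
bid=98 ask=-
bid=98 ask=-

Derivation:
After op 1 [order #1] limit_buy(price=98, qty=8): fills=none; bids=[#1:8@98] asks=[-]
After op 2 [order #2] limit_buy(price=99, qty=7): fills=none; bids=[#2:7@99 #1:8@98] asks=[-]
After op 3 [order #3] limit_sell(price=97, qty=6): fills=#2x#3:6@99; bids=[#2:1@99 #1:8@98] asks=[-]
After op 4 [order #4] limit_sell(price=95, qty=4): fills=#2x#4:1@99 #1x#4:3@98; bids=[#1:5@98] asks=[-]
After op 5 [order #5] limit_buy(price=98, qty=7): fills=none; bids=[#1:5@98 #5:7@98] asks=[-]
After op 6 [order #6] limit_buy(price=101, qty=6): fills=none; bids=[#6:6@101 #1:5@98 #5:7@98] asks=[-]
After op 7 [order #7] limit_sell(price=99, qty=6): fills=#6x#7:6@101; bids=[#1:5@98 #5:7@98] asks=[-]
After op 8 [order #8] market_buy(qty=8): fills=none; bids=[#1:5@98 #5:7@98] asks=[-]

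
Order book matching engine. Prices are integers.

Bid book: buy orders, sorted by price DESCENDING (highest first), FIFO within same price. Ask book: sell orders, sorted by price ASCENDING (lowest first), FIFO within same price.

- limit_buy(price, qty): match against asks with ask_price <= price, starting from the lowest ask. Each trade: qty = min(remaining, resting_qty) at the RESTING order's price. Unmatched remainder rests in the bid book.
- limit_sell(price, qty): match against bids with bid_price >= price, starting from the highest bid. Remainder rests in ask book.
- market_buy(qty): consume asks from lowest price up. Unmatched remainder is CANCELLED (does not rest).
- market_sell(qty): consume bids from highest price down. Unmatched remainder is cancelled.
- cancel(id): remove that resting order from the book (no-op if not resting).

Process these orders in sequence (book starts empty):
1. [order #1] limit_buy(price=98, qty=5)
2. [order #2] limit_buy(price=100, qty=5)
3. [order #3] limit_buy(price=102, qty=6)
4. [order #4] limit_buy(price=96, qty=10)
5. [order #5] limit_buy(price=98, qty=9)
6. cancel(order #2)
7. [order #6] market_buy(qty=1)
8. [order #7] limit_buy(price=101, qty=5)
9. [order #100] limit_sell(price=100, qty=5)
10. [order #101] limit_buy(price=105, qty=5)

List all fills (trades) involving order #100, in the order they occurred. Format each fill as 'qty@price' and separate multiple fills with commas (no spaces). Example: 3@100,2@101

After op 1 [order #1] limit_buy(price=98, qty=5): fills=none; bids=[#1:5@98] asks=[-]
After op 2 [order #2] limit_buy(price=100, qty=5): fills=none; bids=[#2:5@100 #1:5@98] asks=[-]
After op 3 [order #3] limit_buy(price=102, qty=6): fills=none; bids=[#3:6@102 #2:5@100 #1:5@98] asks=[-]
After op 4 [order #4] limit_buy(price=96, qty=10): fills=none; bids=[#3:6@102 #2:5@100 #1:5@98 #4:10@96] asks=[-]
After op 5 [order #5] limit_buy(price=98, qty=9): fills=none; bids=[#3:6@102 #2:5@100 #1:5@98 #5:9@98 #4:10@96] asks=[-]
After op 6 cancel(order #2): fills=none; bids=[#3:6@102 #1:5@98 #5:9@98 #4:10@96] asks=[-]
After op 7 [order #6] market_buy(qty=1): fills=none; bids=[#3:6@102 #1:5@98 #5:9@98 #4:10@96] asks=[-]
After op 8 [order #7] limit_buy(price=101, qty=5): fills=none; bids=[#3:6@102 #7:5@101 #1:5@98 #5:9@98 #4:10@96] asks=[-]
After op 9 [order #100] limit_sell(price=100, qty=5): fills=#3x#100:5@102; bids=[#3:1@102 #7:5@101 #1:5@98 #5:9@98 #4:10@96] asks=[-]
After op 10 [order #101] limit_buy(price=105, qty=5): fills=none; bids=[#101:5@105 #3:1@102 #7:5@101 #1:5@98 #5:9@98 #4:10@96] asks=[-]

Answer: 5@102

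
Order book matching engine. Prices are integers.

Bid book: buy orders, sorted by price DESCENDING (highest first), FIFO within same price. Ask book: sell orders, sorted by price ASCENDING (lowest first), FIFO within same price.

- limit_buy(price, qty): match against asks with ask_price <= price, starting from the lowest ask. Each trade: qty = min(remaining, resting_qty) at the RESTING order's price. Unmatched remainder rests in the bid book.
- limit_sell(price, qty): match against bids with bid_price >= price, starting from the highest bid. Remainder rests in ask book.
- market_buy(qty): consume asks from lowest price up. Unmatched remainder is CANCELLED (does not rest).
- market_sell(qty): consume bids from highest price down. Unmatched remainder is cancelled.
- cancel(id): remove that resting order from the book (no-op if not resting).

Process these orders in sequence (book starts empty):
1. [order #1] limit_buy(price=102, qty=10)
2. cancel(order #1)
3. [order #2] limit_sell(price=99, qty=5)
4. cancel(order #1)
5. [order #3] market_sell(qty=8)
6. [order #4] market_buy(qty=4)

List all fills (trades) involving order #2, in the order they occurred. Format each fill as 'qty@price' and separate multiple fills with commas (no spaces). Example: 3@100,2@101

After op 1 [order #1] limit_buy(price=102, qty=10): fills=none; bids=[#1:10@102] asks=[-]
After op 2 cancel(order #1): fills=none; bids=[-] asks=[-]
After op 3 [order #2] limit_sell(price=99, qty=5): fills=none; bids=[-] asks=[#2:5@99]
After op 4 cancel(order #1): fills=none; bids=[-] asks=[#2:5@99]
After op 5 [order #3] market_sell(qty=8): fills=none; bids=[-] asks=[#2:5@99]
After op 6 [order #4] market_buy(qty=4): fills=#4x#2:4@99; bids=[-] asks=[#2:1@99]

Answer: 4@99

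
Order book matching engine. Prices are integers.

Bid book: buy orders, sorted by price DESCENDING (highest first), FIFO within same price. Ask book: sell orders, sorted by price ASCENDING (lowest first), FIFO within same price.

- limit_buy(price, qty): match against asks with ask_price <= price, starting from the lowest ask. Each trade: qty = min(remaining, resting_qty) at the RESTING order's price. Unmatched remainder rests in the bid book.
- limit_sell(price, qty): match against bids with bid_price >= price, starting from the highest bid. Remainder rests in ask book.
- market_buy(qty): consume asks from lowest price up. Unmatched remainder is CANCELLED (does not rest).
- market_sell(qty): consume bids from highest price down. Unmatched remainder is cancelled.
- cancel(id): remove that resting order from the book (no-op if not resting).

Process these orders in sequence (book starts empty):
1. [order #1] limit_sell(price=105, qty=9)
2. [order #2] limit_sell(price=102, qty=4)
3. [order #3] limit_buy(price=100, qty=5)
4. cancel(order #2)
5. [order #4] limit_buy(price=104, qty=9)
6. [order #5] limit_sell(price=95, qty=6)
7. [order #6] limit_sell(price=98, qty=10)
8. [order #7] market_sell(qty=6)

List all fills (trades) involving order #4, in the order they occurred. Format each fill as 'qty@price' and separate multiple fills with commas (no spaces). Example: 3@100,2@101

After op 1 [order #1] limit_sell(price=105, qty=9): fills=none; bids=[-] asks=[#1:9@105]
After op 2 [order #2] limit_sell(price=102, qty=4): fills=none; bids=[-] asks=[#2:4@102 #1:9@105]
After op 3 [order #3] limit_buy(price=100, qty=5): fills=none; bids=[#3:5@100] asks=[#2:4@102 #1:9@105]
After op 4 cancel(order #2): fills=none; bids=[#3:5@100] asks=[#1:9@105]
After op 5 [order #4] limit_buy(price=104, qty=9): fills=none; bids=[#4:9@104 #3:5@100] asks=[#1:9@105]
After op 6 [order #5] limit_sell(price=95, qty=6): fills=#4x#5:6@104; bids=[#4:3@104 #3:5@100] asks=[#1:9@105]
After op 7 [order #6] limit_sell(price=98, qty=10): fills=#4x#6:3@104 #3x#6:5@100; bids=[-] asks=[#6:2@98 #1:9@105]
After op 8 [order #7] market_sell(qty=6): fills=none; bids=[-] asks=[#6:2@98 #1:9@105]

Answer: 6@104,3@104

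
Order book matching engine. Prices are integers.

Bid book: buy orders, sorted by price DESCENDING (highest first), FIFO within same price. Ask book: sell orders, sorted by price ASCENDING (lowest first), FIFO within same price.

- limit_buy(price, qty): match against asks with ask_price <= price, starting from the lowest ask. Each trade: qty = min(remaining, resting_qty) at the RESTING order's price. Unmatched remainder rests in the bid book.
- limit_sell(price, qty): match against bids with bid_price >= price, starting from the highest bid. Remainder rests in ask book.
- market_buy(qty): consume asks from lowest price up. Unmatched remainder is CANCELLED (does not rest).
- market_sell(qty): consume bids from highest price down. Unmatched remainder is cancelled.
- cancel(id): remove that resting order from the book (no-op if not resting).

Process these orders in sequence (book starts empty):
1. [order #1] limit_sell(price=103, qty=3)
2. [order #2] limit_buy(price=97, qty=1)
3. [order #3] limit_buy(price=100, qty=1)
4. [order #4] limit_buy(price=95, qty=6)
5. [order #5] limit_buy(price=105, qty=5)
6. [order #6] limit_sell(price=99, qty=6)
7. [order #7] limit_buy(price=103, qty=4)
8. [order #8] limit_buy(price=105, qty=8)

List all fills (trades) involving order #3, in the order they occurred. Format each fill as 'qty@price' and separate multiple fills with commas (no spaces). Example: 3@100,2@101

Answer: 1@100

Derivation:
After op 1 [order #1] limit_sell(price=103, qty=3): fills=none; bids=[-] asks=[#1:3@103]
After op 2 [order #2] limit_buy(price=97, qty=1): fills=none; bids=[#2:1@97] asks=[#1:3@103]
After op 3 [order #3] limit_buy(price=100, qty=1): fills=none; bids=[#3:1@100 #2:1@97] asks=[#1:3@103]
After op 4 [order #4] limit_buy(price=95, qty=6): fills=none; bids=[#3:1@100 #2:1@97 #4:6@95] asks=[#1:3@103]
After op 5 [order #5] limit_buy(price=105, qty=5): fills=#5x#1:3@103; bids=[#5:2@105 #3:1@100 #2:1@97 #4:6@95] asks=[-]
After op 6 [order #6] limit_sell(price=99, qty=6): fills=#5x#6:2@105 #3x#6:1@100; bids=[#2:1@97 #4:6@95] asks=[#6:3@99]
After op 7 [order #7] limit_buy(price=103, qty=4): fills=#7x#6:3@99; bids=[#7:1@103 #2:1@97 #4:6@95] asks=[-]
After op 8 [order #8] limit_buy(price=105, qty=8): fills=none; bids=[#8:8@105 #7:1@103 #2:1@97 #4:6@95] asks=[-]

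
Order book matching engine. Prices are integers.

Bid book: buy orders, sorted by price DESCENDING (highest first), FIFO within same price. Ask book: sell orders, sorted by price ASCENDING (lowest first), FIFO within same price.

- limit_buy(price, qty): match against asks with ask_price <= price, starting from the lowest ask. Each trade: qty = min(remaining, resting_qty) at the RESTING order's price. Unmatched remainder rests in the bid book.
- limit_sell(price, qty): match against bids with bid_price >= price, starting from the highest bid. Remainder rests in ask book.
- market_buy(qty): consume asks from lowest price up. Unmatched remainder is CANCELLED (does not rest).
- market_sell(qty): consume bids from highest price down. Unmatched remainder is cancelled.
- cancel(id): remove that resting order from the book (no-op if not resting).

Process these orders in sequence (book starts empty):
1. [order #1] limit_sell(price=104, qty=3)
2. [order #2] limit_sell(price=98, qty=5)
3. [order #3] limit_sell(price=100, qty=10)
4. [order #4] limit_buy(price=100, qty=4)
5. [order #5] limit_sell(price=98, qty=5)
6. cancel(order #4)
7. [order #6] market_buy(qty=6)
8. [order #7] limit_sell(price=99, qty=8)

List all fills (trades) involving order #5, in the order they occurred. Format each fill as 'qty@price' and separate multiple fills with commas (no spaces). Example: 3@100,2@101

After op 1 [order #1] limit_sell(price=104, qty=3): fills=none; bids=[-] asks=[#1:3@104]
After op 2 [order #2] limit_sell(price=98, qty=5): fills=none; bids=[-] asks=[#2:5@98 #1:3@104]
After op 3 [order #3] limit_sell(price=100, qty=10): fills=none; bids=[-] asks=[#2:5@98 #3:10@100 #1:3@104]
After op 4 [order #4] limit_buy(price=100, qty=4): fills=#4x#2:4@98; bids=[-] asks=[#2:1@98 #3:10@100 #1:3@104]
After op 5 [order #5] limit_sell(price=98, qty=5): fills=none; bids=[-] asks=[#2:1@98 #5:5@98 #3:10@100 #1:3@104]
After op 6 cancel(order #4): fills=none; bids=[-] asks=[#2:1@98 #5:5@98 #3:10@100 #1:3@104]
After op 7 [order #6] market_buy(qty=6): fills=#6x#2:1@98 #6x#5:5@98; bids=[-] asks=[#3:10@100 #1:3@104]
After op 8 [order #7] limit_sell(price=99, qty=8): fills=none; bids=[-] asks=[#7:8@99 #3:10@100 #1:3@104]

Answer: 5@98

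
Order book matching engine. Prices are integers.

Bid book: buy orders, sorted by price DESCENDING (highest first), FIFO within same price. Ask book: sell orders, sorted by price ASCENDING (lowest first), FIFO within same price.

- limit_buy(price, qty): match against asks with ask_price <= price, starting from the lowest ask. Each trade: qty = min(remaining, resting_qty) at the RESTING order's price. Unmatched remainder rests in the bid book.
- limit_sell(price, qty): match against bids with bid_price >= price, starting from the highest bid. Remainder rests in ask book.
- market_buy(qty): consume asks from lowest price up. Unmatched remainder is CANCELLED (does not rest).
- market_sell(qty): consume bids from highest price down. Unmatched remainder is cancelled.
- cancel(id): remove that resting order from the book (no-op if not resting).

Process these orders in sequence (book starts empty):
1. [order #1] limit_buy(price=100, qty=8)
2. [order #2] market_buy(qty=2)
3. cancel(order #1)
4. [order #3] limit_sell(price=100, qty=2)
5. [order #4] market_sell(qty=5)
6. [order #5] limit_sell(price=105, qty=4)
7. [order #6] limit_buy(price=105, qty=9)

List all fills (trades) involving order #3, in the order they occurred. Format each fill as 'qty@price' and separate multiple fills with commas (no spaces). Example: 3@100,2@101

Answer: 2@100

Derivation:
After op 1 [order #1] limit_buy(price=100, qty=8): fills=none; bids=[#1:8@100] asks=[-]
After op 2 [order #2] market_buy(qty=2): fills=none; bids=[#1:8@100] asks=[-]
After op 3 cancel(order #1): fills=none; bids=[-] asks=[-]
After op 4 [order #3] limit_sell(price=100, qty=2): fills=none; bids=[-] asks=[#3:2@100]
After op 5 [order #4] market_sell(qty=5): fills=none; bids=[-] asks=[#3:2@100]
After op 6 [order #5] limit_sell(price=105, qty=4): fills=none; bids=[-] asks=[#3:2@100 #5:4@105]
After op 7 [order #6] limit_buy(price=105, qty=9): fills=#6x#3:2@100 #6x#5:4@105; bids=[#6:3@105] asks=[-]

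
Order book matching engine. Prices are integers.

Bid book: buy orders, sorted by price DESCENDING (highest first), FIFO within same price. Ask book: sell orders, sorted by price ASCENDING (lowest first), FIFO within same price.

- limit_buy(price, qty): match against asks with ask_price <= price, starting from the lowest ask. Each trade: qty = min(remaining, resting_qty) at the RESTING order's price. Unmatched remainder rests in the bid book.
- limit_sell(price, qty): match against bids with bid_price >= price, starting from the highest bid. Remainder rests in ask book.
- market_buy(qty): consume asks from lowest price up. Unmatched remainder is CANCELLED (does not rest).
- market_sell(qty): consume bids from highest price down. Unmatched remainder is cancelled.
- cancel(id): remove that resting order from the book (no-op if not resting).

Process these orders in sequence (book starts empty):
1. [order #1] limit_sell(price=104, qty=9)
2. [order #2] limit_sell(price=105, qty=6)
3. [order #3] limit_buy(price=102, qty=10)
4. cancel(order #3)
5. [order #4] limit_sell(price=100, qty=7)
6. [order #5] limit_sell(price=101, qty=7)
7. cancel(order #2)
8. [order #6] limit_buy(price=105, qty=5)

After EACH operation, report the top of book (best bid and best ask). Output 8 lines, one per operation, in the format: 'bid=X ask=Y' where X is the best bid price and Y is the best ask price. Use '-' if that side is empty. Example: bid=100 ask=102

After op 1 [order #1] limit_sell(price=104, qty=9): fills=none; bids=[-] asks=[#1:9@104]
After op 2 [order #2] limit_sell(price=105, qty=6): fills=none; bids=[-] asks=[#1:9@104 #2:6@105]
After op 3 [order #3] limit_buy(price=102, qty=10): fills=none; bids=[#3:10@102] asks=[#1:9@104 #2:6@105]
After op 4 cancel(order #3): fills=none; bids=[-] asks=[#1:9@104 #2:6@105]
After op 5 [order #4] limit_sell(price=100, qty=7): fills=none; bids=[-] asks=[#4:7@100 #1:9@104 #2:6@105]
After op 6 [order #5] limit_sell(price=101, qty=7): fills=none; bids=[-] asks=[#4:7@100 #5:7@101 #1:9@104 #2:6@105]
After op 7 cancel(order #2): fills=none; bids=[-] asks=[#4:7@100 #5:7@101 #1:9@104]
After op 8 [order #6] limit_buy(price=105, qty=5): fills=#6x#4:5@100; bids=[-] asks=[#4:2@100 #5:7@101 #1:9@104]

Answer: bid=- ask=104
bid=- ask=104
bid=102 ask=104
bid=- ask=104
bid=- ask=100
bid=- ask=100
bid=- ask=100
bid=- ask=100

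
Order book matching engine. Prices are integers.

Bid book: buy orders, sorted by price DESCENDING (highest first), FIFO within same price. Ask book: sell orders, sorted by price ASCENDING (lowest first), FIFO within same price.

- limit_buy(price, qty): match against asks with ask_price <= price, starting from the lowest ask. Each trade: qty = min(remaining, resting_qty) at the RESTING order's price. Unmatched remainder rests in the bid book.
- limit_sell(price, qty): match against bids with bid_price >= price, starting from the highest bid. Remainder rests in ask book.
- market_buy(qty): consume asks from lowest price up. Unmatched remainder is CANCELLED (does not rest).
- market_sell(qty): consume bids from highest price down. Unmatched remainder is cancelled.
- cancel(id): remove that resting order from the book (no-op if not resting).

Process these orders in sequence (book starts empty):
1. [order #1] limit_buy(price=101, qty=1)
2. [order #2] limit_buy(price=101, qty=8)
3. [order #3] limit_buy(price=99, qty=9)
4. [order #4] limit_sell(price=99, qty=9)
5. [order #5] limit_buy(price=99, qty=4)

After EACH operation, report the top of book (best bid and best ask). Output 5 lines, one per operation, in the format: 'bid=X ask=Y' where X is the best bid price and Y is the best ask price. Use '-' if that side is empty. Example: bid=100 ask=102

Answer: bid=101 ask=-
bid=101 ask=-
bid=101 ask=-
bid=99 ask=-
bid=99 ask=-

Derivation:
After op 1 [order #1] limit_buy(price=101, qty=1): fills=none; bids=[#1:1@101] asks=[-]
After op 2 [order #2] limit_buy(price=101, qty=8): fills=none; bids=[#1:1@101 #2:8@101] asks=[-]
After op 3 [order #3] limit_buy(price=99, qty=9): fills=none; bids=[#1:1@101 #2:8@101 #3:9@99] asks=[-]
After op 4 [order #4] limit_sell(price=99, qty=9): fills=#1x#4:1@101 #2x#4:8@101; bids=[#3:9@99] asks=[-]
After op 5 [order #5] limit_buy(price=99, qty=4): fills=none; bids=[#3:9@99 #5:4@99] asks=[-]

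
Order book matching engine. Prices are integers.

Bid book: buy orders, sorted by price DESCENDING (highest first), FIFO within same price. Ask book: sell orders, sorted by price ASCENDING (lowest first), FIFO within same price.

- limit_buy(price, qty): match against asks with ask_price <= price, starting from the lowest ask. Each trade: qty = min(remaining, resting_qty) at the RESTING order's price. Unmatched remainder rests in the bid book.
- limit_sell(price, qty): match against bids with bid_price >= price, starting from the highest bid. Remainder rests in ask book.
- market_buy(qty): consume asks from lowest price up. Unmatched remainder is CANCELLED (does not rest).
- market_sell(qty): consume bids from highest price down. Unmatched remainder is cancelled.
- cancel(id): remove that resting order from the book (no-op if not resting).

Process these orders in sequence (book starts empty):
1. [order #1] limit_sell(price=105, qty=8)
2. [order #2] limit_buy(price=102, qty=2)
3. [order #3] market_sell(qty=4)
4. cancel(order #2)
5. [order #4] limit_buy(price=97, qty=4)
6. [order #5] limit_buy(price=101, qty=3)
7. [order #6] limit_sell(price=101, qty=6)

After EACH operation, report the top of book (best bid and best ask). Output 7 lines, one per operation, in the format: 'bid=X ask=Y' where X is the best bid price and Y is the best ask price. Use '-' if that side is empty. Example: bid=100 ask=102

After op 1 [order #1] limit_sell(price=105, qty=8): fills=none; bids=[-] asks=[#1:8@105]
After op 2 [order #2] limit_buy(price=102, qty=2): fills=none; bids=[#2:2@102] asks=[#1:8@105]
After op 3 [order #3] market_sell(qty=4): fills=#2x#3:2@102; bids=[-] asks=[#1:8@105]
After op 4 cancel(order #2): fills=none; bids=[-] asks=[#1:8@105]
After op 5 [order #4] limit_buy(price=97, qty=4): fills=none; bids=[#4:4@97] asks=[#1:8@105]
After op 6 [order #5] limit_buy(price=101, qty=3): fills=none; bids=[#5:3@101 #4:4@97] asks=[#1:8@105]
After op 7 [order #6] limit_sell(price=101, qty=6): fills=#5x#6:3@101; bids=[#4:4@97] asks=[#6:3@101 #1:8@105]

Answer: bid=- ask=105
bid=102 ask=105
bid=- ask=105
bid=- ask=105
bid=97 ask=105
bid=101 ask=105
bid=97 ask=101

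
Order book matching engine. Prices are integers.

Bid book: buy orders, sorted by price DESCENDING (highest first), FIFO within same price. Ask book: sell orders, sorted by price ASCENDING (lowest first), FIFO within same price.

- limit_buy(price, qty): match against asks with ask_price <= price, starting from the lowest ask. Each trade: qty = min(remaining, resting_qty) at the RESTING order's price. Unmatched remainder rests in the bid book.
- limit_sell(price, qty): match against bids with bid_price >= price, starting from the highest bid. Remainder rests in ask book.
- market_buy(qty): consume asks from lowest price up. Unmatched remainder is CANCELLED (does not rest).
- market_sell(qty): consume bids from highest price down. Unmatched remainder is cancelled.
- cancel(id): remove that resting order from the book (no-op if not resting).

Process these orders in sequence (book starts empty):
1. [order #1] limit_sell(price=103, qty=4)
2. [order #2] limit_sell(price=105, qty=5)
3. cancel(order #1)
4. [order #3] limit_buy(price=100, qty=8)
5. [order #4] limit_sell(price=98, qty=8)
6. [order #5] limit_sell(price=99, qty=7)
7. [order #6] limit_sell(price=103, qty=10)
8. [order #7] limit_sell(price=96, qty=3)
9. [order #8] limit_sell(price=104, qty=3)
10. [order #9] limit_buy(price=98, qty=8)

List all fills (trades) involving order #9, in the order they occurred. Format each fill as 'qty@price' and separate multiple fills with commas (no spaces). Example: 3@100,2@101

Answer: 3@96

Derivation:
After op 1 [order #1] limit_sell(price=103, qty=4): fills=none; bids=[-] asks=[#1:4@103]
After op 2 [order #2] limit_sell(price=105, qty=5): fills=none; bids=[-] asks=[#1:4@103 #2:5@105]
After op 3 cancel(order #1): fills=none; bids=[-] asks=[#2:5@105]
After op 4 [order #3] limit_buy(price=100, qty=8): fills=none; bids=[#3:8@100] asks=[#2:5@105]
After op 5 [order #4] limit_sell(price=98, qty=8): fills=#3x#4:8@100; bids=[-] asks=[#2:5@105]
After op 6 [order #5] limit_sell(price=99, qty=7): fills=none; bids=[-] asks=[#5:7@99 #2:5@105]
After op 7 [order #6] limit_sell(price=103, qty=10): fills=none; bids=[-] asks=[#5:7@99 #6:10@103 #2:5@105]
After op 8 [order #7] limit_sell(price=96, qty=3): fills=none; bids=[-] asks=[#7:3@96 #5:7@99 #6:10@103 #2:5@105]
After op 9 [order #8] limit_sell(price=104, qty=3): fills=none; bids=[-] asks=[#7:3@96 #5:7@99 #6:10@103 #8:3@104 #2:5@105]
After op 10 [order #9] limit_buy(price=98, qty=8): fills=#9x#7:3@96; bids=[#9:5@98] asks=[#5:7@99 #6:10@103 #8:3@104 #2:5@105]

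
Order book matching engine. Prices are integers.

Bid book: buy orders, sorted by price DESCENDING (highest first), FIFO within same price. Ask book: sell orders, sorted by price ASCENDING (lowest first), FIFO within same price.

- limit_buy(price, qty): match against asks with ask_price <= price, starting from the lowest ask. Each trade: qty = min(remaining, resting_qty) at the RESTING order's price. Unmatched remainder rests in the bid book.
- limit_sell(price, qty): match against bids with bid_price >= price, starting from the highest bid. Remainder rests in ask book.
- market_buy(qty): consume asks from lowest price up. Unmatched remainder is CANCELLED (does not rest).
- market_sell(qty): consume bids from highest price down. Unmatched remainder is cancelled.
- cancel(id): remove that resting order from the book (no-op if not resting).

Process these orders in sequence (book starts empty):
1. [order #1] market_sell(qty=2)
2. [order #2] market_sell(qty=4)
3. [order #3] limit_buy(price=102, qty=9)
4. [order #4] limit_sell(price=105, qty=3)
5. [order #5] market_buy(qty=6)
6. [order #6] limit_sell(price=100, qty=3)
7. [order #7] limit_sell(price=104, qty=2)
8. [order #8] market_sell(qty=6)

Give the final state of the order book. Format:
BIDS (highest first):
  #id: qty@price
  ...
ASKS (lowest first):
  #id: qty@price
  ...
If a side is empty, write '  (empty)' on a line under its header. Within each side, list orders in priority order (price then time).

After op 1 [order #1] market_sell(qty=2): fills=none; bids=[-] asks=[-]
After op 2 [order #2] market_sell(qty=4): fills=none; bids=[-] asks=[-]
After op 3 [order #3] limit_buy(price=102, qty=9): fills=none; bids=[#3:9@102] asks=[-]
After op 4 [order #4] limit_sell(price=105, qty=3): fills=none; bids=[#3:9@102] asks=[#4:3@105]
After op 5 [order #5] market_buy(qty=6): fills=#5x#4:3@105; bids=[#3:9@102] asks=[-]
After op 6 [order #6] limit_sell(price=100, qty=3): fills=#3x#6:3@102; bids=[#3:6@102] asks=[-]
After op 7 [order #7] limit_sell(price=104, qty=2): fills=none; bids=[#3:6@102] asks=[#7:2@104]
After op 8 [order #8] market_sell(qty=6): fills=#3x#8:6@102; bids=[-] asks=[#7:2@104]

Answer: BIDS (highest first):
  (empty)
ASKS (lowest first):
  #7: 2@104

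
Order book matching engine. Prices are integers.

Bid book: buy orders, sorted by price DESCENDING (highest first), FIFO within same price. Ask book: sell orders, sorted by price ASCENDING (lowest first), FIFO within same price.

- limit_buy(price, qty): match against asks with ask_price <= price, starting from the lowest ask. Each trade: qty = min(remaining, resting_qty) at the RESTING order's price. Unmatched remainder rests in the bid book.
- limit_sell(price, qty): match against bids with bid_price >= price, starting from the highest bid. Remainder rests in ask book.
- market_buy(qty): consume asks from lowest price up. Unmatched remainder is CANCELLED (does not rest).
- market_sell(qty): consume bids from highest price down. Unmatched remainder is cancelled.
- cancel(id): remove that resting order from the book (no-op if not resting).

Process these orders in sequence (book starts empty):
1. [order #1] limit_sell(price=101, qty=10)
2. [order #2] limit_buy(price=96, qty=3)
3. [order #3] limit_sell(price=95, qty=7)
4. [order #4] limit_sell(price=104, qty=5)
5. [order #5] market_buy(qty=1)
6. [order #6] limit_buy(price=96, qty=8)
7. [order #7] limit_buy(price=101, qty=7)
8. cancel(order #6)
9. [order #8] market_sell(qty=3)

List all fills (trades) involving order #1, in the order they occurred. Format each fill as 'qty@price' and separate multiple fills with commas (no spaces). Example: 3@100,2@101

Answer: 7@101

Derivation:
After op 1 [order #1] limit_sell(price=101, qty=10): fills=none; bids=[-] asks=[#1:10@101]
After op 2 [order #2] limit_buy(price=96, qty=3): fills=none; bids=[#2:3@96] asks=[#1:10@101]
After op 3 [order #3] limit_sell(price=95, qty=7): fills=#2x#3:3@96; bids=[-] asks=[#3:4@95 #1:10@101]
After op 4 [order #4] limit_sell(price=104, qty=5): fills=none; bids=[-] asks=[#3:4@95 #1:10@101 #4:5@104]
After op 5 [order #5] market_buy(qty=1): fills=#5x#3:1@95; bids=[-] asks=[#3:3@95 #1:10@101 #4:5@104]
After op 6 [order #6] limit_buy(price=96, qty=8): fills=#6x#3:3@95; bids=[#6:5@96] asks=[#1:10@101 #4:5@104]
After op 7 [order #7] limit_buy(price=101, qty=7): fills=#7x#1:7@101; bids=[#6:5@96] asks=[#1:3@101 #4:5@104]
After op 8 cancel(order #6): fills=none; bids=[-] asks=[#1:3@101 #4:5@104]
After op 9 [order #8] market_sell(qty=3): fills=none; bids=[-] asks=[#1:3@101 #4:5@104]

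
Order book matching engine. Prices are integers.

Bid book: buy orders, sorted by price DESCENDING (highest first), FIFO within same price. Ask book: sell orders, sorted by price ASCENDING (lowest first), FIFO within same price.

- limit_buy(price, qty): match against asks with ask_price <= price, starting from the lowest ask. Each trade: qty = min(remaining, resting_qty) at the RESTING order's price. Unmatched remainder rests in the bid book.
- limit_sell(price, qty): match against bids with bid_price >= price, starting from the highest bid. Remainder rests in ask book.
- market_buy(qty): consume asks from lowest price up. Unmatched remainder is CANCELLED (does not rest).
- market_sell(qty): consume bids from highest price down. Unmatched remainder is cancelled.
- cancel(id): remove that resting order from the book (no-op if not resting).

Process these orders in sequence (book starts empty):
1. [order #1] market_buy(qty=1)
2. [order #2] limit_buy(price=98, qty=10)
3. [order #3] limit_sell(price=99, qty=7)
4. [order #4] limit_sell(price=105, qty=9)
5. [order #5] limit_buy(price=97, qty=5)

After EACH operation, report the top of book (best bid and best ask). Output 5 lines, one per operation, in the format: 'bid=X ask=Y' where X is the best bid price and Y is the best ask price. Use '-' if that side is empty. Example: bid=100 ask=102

Answer: bid=- ask=-
bid=98 ask=-
bid=98 ask=99
bid=98 ask=99
bid=98 ask=99

Derivation:
After op 1 [order #1] market_buy(qty=1): fills=none; bids=[-] asks=[-]
After op 2 [order #2] limit_buy(price=98, qty=10): fills=none; bids=[#2:10@98] asks=[-]
After op 3 [order #3] limit_sell(price=99, qty=7): fills=none; bids=[#2:10@98] asks=[#3:7@99]
After op 4 [order #4] limit_sell(price=105, qty=9): fills=none; bids=[#2:10@98] asks=[#3:7@99 #4:9@105]
After op 5 [order #5] limit_buy(price=97, qty=5): fills=none; bids=[#2:10@98 #5:5@97] asks=[#3:7@99 #4:9@105]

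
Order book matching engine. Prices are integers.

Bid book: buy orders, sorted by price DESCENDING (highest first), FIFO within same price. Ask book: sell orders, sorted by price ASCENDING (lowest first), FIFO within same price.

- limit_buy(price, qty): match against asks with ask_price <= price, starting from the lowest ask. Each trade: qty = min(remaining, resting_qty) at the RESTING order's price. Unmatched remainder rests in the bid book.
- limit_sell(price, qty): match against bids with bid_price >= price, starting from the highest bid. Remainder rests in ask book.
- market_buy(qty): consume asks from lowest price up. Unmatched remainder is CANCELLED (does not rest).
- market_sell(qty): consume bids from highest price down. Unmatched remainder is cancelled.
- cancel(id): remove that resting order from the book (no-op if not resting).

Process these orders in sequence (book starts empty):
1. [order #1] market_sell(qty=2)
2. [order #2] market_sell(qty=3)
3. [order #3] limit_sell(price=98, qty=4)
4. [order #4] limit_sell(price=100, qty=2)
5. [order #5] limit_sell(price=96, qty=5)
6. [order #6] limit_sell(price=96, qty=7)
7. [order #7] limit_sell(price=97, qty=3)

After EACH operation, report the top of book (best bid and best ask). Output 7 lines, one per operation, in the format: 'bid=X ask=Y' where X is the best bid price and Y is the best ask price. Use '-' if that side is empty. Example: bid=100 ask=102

Answer: bid=- ask=-
bid=- ask=-
bid=- ask=98
bid=- ask=98
bid=- ask=96
bid=- ask=96
bid=- ask=96

Derivation:
After op 1 [order #1] market_sell(qty=2): fills=none; bids=[-] asks=[-]
After op 2 [order #2] market_sell(qty=3): fills=none; bids=[-] asks=[-]
After op 3 [order #3] limit_sell(price=98, qty=4): fills=none; bids=[-] asks=[#3:4@98]
After op 4 [order #4] limit_sell(price=100, qty=2): fills=none; bids=[-] asks=[#3:4@98 #4:2@100]
After op 5 [order #5] limit_sell(price=96, qty=5): fills=none; bids=[-] asks=[#5:5@96 #3:4@98 #4:2@100]
After op 6 [order #6] limit_sell(price=96, qty=7): fills=none; bids=[-] asks=[#5:5@96 #6:7@96 #3:4@98 #4:2@100]
After op 7 [order #7] limit_sell(price=97, qty=3): fills=none; bids=[-] asks=[#5:5@96 #6:7@96 #7:3@97 #3:4@98 #4:2@100]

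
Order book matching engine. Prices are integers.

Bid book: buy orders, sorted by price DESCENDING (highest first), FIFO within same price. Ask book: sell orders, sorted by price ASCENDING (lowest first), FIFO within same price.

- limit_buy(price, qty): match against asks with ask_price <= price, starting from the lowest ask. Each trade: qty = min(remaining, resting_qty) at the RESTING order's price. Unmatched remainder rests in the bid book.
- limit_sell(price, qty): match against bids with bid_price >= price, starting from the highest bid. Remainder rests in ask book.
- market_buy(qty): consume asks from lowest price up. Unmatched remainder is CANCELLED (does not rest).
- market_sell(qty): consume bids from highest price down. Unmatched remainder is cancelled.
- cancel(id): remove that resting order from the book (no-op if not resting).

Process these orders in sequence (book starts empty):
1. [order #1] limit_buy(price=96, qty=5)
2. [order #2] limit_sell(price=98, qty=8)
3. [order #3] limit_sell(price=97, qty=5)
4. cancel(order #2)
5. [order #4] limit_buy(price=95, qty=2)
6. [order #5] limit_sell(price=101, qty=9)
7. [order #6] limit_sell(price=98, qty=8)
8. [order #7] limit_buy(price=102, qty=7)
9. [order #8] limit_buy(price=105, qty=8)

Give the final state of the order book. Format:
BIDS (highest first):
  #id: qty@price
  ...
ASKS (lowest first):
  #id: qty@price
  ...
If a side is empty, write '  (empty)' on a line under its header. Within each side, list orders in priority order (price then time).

After op 1 [order #1] limit_buy(price=96, qty=5): fills=none; bids=[#1:5@96] asks=[-]
After op 2 [order #2] limit_sell(price=98, qty=8): fills=none; bids=[#1:5@96] asks=[#2:8@98]
After op 3 [order #3] limit_sell(price=97, qty=5): fills=none; bids=[#1:5@96] asks=[#3:5@97 #2:8@98]
After op 4 cancel(order #2): fills=none; bids=[#1:5@96] asks=[#3:5@97]
After op 5 [order #4] limit_buy(price=95, qty=2): fills=none; bids=[#1:5@96 #4:2@95] asks=[#3:5@97]
After op 6 [order #5] limit_sell(price=101, qty=9): fills=none; bids=[#1:5@96 #4:2@95] asks=[#3:5@97 #5:9@101]
After op 7 [order #6] limit_sell(price=98, qty=8): fills=none; bids=[#1:5@96 #4:2@95] asks=[#3:5@97 #6:8@98 #5:9@101]
After op 8 [order #7] limit_buy(price=102, qty=7): fills=#7x#3:5@97 #7x#6:2@98; bids=[#1:5@96 #4:2@95] asks=[#6:6@98 #5:9@101]
After op 9 [order #8] limit_buy(price=105, qty=8): fills=#8x#6:6@98 #8x#5:2@101; bids=[#1:5@96 #4:2@95] asks=[#5:7@101]

Answer: BIDS (highest first):
  #1: 5@96
  #4: 2@95
ASKS (lowest first):
  #5: 7@101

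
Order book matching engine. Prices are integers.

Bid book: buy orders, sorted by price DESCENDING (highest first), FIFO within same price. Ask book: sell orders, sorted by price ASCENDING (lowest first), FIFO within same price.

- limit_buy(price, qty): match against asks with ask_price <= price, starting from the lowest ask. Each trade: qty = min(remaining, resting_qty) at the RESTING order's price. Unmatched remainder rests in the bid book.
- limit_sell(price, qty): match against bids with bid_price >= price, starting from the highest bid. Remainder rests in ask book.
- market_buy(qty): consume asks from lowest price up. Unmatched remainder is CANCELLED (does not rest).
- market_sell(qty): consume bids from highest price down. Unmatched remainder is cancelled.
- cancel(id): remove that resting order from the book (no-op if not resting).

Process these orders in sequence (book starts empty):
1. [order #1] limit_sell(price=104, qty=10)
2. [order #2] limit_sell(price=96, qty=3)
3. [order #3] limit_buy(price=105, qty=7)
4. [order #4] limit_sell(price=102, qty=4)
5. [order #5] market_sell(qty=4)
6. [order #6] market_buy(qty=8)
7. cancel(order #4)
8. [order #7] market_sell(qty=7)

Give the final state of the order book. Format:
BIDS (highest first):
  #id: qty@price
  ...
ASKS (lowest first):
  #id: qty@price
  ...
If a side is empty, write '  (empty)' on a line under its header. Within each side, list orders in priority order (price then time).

Answer: BIDS (highest first):
  (empty)
ASKS (lowest first):
  #1: 2@104

Derivation:
After op 1 [order #1] limit_sell(price=104, qty=10): fills=none; bids=[-] asks=[#1:10@104]
After op 2 [order #2] limit_sell(price=96, qty=3): fills=none; bids=[-] asks=[#2:3@96 #1:10@104]
After op 3 [order #3] limit_buy(price=105, qty=7): fills=#3x#2:3@96 #3x#1:4@104; bids=[-] asks=[#1:6@104]
After op 4 [order #4] limit_sell(price=102, qty=4): fills=none; bids=[-] asks=[#4:4@102 #1:6@104]
After op 5 [order #5] market_sell(qty=4): fills=none; bids=[-] asks=[#4:4@102 #1:6@104]
After op 6 [order #6] market_buy(qty=8): fills=#6x#4:4@102 #6x#1:4@104; bids=[-] asks=[#1:2@104]
After op 7 cancel(order #4): fills=none; bids=[-] asks=[#1:2@104]
After op 8 [order #7] market_sell(qty=7): fills=none; bids=[-] asks=[#1:2@104]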